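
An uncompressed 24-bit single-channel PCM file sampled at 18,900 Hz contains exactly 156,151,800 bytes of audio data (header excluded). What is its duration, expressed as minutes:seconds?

Byte rate = 18,900 × 3 × 1 = 56,700 bytes/s.
Duration = 156,151,800 / 56,700 = 2,754 s.
2,754 s = 45:54.

45:54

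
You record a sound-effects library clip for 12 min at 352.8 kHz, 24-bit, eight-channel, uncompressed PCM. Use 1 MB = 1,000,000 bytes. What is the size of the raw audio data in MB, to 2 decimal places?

Duration = 12 min = 720 s.
Bytes = 352,800 samples/s × 720 s × 3 bytes/sample × 8 ch = 6,096,384,000 bytes.
6,096,384,000 / 1,000,000 = 6096.38 MB.

6096.38 MB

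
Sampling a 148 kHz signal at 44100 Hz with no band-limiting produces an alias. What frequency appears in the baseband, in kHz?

Nyquist = 44,100/2 = 22,050 Hz; 148,000 Hz exceeds it.
Alias = |148,000 − 3×44,100| = |148,000 − 132,300| = 15,700 Hz = 15.7 kHz.

15.7 kHz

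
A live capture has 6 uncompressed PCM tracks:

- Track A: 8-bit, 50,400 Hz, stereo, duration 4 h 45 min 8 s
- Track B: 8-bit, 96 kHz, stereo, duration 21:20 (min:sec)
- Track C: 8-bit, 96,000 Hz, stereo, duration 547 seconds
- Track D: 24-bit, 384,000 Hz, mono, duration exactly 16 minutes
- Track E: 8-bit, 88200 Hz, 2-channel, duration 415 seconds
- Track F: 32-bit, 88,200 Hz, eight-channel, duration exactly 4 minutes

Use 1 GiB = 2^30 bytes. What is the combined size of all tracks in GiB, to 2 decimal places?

Track A: 4 h 45 min 8 s = 17,108 s; 50,400 × 17,108 × 1 × 2 = 1,724,486,400 bytes.
Track B: 21:20 (min:sec) = 1,280 s; 96,000 × 1,280 × 1 × 2 = 245,760,000 bytes.
Track C: 96,000 × 547 × 1 × 2 = 105,024,000 bytes.
Track D: exactly 16 minutes = 960 s; 384,000 × 960 × 3 × 1 = 1,105,920,000 bytes.
Track E: 88,200 × 415 × 1 × 2 = 73,206,000 bytes.
Track F: exactly 4 minutes = 240 s; 88,200 × 240 × 4 × 8 = 677,376,000 bytes.
Total = 3,931,772,400 bytes = 3.66 GiB.

3.66 GiB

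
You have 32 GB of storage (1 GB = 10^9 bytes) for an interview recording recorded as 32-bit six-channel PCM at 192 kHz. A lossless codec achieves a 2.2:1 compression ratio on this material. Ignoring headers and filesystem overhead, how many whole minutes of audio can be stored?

Uncompressed byte rate = 192,000 × 4 × 6 = 4,608,000 bytes/s.
After 2.2:1 compression, effective rate ≈ 2094545.45 bytes/s.
Capacity = 32 × 1,000,000,000 = 32,000,000,000 bytes.
32,000,000,000 / effective rate ≈ 15277.78 s → 254 minutes.

254 minutes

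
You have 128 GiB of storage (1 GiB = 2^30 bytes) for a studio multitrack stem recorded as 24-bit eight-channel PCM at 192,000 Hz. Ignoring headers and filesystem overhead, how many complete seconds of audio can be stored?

Uncompressed byte rate = 192,000 × 3 × 8 = 4,608,000 bytes/s.
Capacity = 128 × 1,073,741,824 = 137,438,953,472 bytes.
137,438,953,472 / 4,608,000 ≈ 29826.16 s → 29,826 seconds.

29,826 seconds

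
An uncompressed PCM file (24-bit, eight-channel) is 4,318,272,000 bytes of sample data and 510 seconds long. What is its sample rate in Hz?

352,800 Hz

Bytes = sample_rate × seconds × bytes_per_sample × channels.
sample_rate = 4,318,272,000 / (510 × 3 × 8) = 4,318,272,000 / 12,240 = 352,800 Hz.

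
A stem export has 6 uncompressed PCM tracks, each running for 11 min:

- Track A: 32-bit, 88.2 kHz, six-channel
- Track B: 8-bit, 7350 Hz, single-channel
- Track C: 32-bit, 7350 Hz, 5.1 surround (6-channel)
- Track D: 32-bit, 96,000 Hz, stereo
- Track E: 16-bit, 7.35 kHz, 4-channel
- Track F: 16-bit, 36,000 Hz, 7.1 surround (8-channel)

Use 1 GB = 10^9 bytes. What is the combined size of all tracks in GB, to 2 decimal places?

11 min = 660 s.
Track A: 88,200 × 660 × 4 × 6 = 1,397,088,000 bytes.
Track B: 7,350 × 660 × 1 × 1 = 4,851,000 bytes.
Track C: 7,350 × 660 × 4 × 6 = 116,424,000 bytes.
Track D: 96,000 × 660 × 4 × 2 = 506,880,000 bytes.
Track E: 7,350 × 660 × 2 × 4 = 38,808,000 bytes.
Track F: 36,000 × 660 × 2 × 8 = 380,160,000 bytes.
Total = 2,444,211,000 bytes = 2.44 GB.

2.44 GB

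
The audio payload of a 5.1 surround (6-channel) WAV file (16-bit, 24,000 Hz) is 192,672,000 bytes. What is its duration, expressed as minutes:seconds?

Byte rate = 24,000 × 2 × 6 = 288,000 bytes/s.
Duration = 192,672,000 / 288,000 = 669 s.
669 s = 11:09.

11:09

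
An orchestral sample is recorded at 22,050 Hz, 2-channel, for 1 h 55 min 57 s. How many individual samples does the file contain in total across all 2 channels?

1 h 55 min 57 s = 6,957 s.
22,050 × 6,957 s × 2 ch = 306,803,700 samples.

306,803,700 samples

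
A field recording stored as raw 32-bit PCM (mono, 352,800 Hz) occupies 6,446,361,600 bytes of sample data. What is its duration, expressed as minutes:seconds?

76:08

Byte rate = 352,800 × 4 × 1 = 1,411,200 bytes/s.
Duration = 6,446,361,600 / 1,411,200 = 4,568 s.
4,568 s = 76:08.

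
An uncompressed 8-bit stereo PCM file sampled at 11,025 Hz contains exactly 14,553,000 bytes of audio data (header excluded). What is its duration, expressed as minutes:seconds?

Byte rate = 11,025 × 1 × 2 = 22,050 bytes/s.
Duration = 14,553,000 / 22,050 = 660 s.
660 s = 11:00.

11:00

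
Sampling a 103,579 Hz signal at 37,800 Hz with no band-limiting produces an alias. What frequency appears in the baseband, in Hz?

Nyquist = 37,800/2 = 18,900 Hz; 103,579 Hz exceeds it.
Alias = |103,579 − 3×37,800| = |103,579 − 113,400| = 9,821 Hz.

9,821 Hz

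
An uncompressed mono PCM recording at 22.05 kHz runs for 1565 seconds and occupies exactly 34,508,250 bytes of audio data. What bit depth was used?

8 bits

Bytes per sample = 34,508,250 / (22,050 × 1,565 × 1) = 34,508,250 / 34,508,250 = 1.
Bit depth = 1 × 8 = 8 bits.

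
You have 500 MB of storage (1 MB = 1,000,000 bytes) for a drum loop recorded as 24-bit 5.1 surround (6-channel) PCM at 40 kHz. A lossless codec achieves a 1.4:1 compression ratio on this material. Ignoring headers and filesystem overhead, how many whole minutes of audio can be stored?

16 minutes

Uncompressed byte rate = 40,000 × 3 × 6 = 720,000 bytes/s.
After 1.4:1 compression, effective rate ≈ 514285.71 bytes/s.
Capacity = 500 × 1,000,000 = 500,000,000 bytes.
500,000,000 / effective rate ≈ 972.22 s → 16 minutes.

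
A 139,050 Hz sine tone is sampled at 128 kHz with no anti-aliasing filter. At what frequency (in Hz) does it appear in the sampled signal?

Nyquist = 128,000/2 = 64,000 Hz; 139,050 Hz exceeds it.
Alias = |139,050 − 1×128,000| = |139,050 − 128,000| = 11,050 Hz.

11,050 Hz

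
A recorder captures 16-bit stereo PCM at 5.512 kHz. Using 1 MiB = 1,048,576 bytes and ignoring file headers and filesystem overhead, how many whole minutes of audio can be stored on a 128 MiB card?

Uncompressed byte rate = 5,512 × 2 × 2 = 22,048 bytes/s.
Capacity = 128 × 1,048,576 = 134,217,728 bytes.
134,217,728 / 22,048 ≈ 6087.52 s → 101 minutes.

101 minutes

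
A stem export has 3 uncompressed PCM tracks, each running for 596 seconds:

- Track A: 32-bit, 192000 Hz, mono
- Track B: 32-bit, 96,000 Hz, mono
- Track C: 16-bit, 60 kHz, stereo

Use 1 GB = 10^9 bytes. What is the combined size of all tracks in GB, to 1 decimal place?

Track A: 192,000 × 596 × 4 × 1 = 457,728,000 bytes.
Track B: 96,000 × 596 × 4 × 1 = 228,864,000 bytes.
Track C: 60,000 × 596 × 2 × 2 = 143,040,000 bytes.
Total = 829,632,000 bytes = 0.8 GB.

0.8 GB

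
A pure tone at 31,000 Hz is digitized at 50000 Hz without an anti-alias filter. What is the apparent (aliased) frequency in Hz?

Nyquist = 50,000/2 = 25,000 Hz; 31,000 Hz exceeds it.
Alias = |31,000 − 1×50,000| = |31,000 − 50,000| = 19,000 Hz.

19,000 Hz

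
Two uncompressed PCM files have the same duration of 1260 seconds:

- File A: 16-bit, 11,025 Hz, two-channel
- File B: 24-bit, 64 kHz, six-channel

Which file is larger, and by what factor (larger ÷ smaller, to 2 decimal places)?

File A: 11,025 × 2 × 2 = 44,100 bytes/s.
File B: 64,000 × 3 × 6 = 1,152,000 bytes/s.
File B is larger; ratio = 1,451,520,000 / 55,566,000 = 26.12.

File B, by a factor of 26.12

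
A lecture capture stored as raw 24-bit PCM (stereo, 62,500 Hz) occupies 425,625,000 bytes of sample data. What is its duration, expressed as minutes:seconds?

Byte rate = 62,500 × 3 × 2 = 375,000 bytes/s.
Duration = 425,625,000 / 375,000 = 1,135 s.
1,135 s = 18:55.

18:55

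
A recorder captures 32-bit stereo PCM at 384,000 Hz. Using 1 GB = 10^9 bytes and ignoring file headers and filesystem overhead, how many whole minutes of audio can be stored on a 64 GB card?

Uncompressed byte rate = 384,000 × 4 × 2 = 3,072,000 bytes/s.
Capacity = 64 × 1,000,000,000 = 64,000,000,000 bytes.
64,000,000,000 / 3,072,000 ≈ 20833.33 s → 347 minutes.

347 minutes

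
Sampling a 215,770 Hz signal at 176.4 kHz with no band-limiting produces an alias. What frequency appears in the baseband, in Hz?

39,370 Hz

Nyquist = 176,400/2 = 88,200 Hz; 215,770 Hz exceeds it.
Alias = |215,770 − 1×176,400| = |215,770 − 176,400| = 39,370 Hz.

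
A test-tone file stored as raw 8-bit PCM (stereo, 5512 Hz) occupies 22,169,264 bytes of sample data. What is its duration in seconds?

2,011 seconds

Byte rate = 5,512 × 1 × 2 = 11,024 bytes/s.
Duration = 22,169,264 / 11,024 = 2,011 s.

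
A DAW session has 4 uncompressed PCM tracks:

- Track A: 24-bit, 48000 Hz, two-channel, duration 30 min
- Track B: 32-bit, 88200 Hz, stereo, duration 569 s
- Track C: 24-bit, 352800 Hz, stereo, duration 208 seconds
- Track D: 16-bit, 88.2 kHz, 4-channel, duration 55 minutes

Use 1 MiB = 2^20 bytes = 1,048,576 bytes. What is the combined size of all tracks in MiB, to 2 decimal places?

3517.78 MiB

Track A: 30 min = 1,800 s; 48,000 × 1,800 × 3 × 2 = 518,400,000 bytes.
Track B: 88,200 × 569 × 4 × 2 = 401,486,400 bytes.
Track C: 352,800 × 208 × 3 × 2 = 440,294,400 bytes.
Track D: 55 minutes = 3,300 s; 88,200 × 3,300 × 2 × 4 = 2,328,480,000 bytes.
Total = 3,688,660,800 bytes = 3517.78 MiB.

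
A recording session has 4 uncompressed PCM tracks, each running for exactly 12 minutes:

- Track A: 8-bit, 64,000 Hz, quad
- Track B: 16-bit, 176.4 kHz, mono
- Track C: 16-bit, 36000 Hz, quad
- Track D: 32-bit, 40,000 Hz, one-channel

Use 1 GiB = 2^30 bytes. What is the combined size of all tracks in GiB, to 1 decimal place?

0.7 GiB

exactly 12 minutes = 720 s.
Track A: 64,000 × 720 × 1 × 4 = 184,320,000 bytes.
Track B: 176,400 × 720 × 2 × 1 = 254,016,000 bytes.
Track C: 36,000 × 720 × 2 × 4 = 207,360,000 bytes.
Track D: 40,000 × 720 × 4 × 1 = 115,200,000 bytes.
Total = 760,896,000 bytes = 0.7 GiB.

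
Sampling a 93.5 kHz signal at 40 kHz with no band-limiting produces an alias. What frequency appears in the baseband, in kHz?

Nyquist = 40,000/2 = 20,000 Hz; 93,500 Hz exceeds it.
Alias = |93,500 − 2×40,000| = |93,500 − 80,000| = 13,500 Hz = 13.5 kHz.

13.5 kHz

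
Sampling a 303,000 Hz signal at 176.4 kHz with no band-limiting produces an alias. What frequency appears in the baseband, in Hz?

49,800 Hz

Nyquist = 176,400/2 = 88,200 Hz; 303,000 Hz exceeds it.
Alias = |303,000 − 2×176,400| = |303,000 − 352,800| = 49,800 Hz.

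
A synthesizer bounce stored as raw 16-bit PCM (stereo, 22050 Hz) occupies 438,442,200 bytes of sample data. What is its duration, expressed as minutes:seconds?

82:51

Byte rate = 22,050 × 2 × 2 = 88,200 bytes/s.
Duration = 438,442,200 / 88,200 = 4,971 s.
4,971 s = 82:51.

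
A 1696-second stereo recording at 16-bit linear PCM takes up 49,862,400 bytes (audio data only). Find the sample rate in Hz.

Bytes = sample_rate × seconds × bytes_per_sample × channels.
sample_rate = 49,862,400 / (1,696 × 2 × 2) = 49,862,400 / 6,784 = 7,350 Hz.

7,350 Hz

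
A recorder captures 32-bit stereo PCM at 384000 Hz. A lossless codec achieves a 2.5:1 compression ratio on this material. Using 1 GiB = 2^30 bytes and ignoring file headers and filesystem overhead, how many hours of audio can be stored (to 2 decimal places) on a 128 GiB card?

31.07 hours

Uncompressed byte rate = 384,000 × 4 × 2 = 3,072,000 bytes/s.
After 2.5:1 compression, effective rate ≈ 1228800 bytes/s.
Capacity = 128 × 1,073,741,824 = 137,438,953,472 bytes.
137,438,953,472 / effective rate ≈ 111848.11 s → 31.07 hours.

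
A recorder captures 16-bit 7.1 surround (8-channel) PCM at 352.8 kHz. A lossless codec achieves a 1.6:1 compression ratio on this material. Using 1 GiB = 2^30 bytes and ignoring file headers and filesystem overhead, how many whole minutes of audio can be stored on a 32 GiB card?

Uncompressed byte rate = 352,800 × 2 × 8 = 5,644,800 bytes/s.
After 1.6:1 compression, effective rate ≈ 3528000 bytes/s.
Capacity = 32 × 1,073,741,824 = 34,359,738,368 bytes.
34,359,738,368 / effective rate ≈ 9739.15 s → 162 minutes.

162 minutes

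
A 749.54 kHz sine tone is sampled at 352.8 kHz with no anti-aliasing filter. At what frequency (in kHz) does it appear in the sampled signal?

43.94 kHz

Nyquist = 352,800/2 = 176,400 Hz; 749,540 Hz exceeds it.
Alias = |749,540 − 2×352,800| = |749,540 − 705,600| = 43,940 Hz = 43.94 kHz.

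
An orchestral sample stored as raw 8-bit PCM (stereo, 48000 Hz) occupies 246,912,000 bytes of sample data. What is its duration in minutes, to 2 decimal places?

42.87 minutes

Byte rate = 48,000 × 1 × 2 = 96,000 bytes/s.
Duration = 246,912,000 / 96,000 = 2,572 s.
2,572 s / 60 = 42.87 minutes.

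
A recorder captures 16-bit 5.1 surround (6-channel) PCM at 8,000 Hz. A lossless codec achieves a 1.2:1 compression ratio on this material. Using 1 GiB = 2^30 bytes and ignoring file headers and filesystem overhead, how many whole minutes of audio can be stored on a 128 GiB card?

Uncompressed byte rate = 8,000 × 2 × 6 = 96,000 bytes/s.
After 1.2:1 compression, effective rate ≈ 80000 bytes/s.
Capacity = 128 × 1,073,741,824 = 137,438,953,472 bytes.
137,438,953,472 / effective rate ≈ 1717986.92 s → 28,633 minutes.

28,633 minutes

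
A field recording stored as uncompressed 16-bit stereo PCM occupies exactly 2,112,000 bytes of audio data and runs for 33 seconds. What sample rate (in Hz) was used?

16,000 Hz

Bytes = sample_rate × seconds × bytes_per_sample × channels.
sample_rate = 2,112,000 / (33 × 2 × 2) = 2,112,000 / 132 = 16,000 Hz.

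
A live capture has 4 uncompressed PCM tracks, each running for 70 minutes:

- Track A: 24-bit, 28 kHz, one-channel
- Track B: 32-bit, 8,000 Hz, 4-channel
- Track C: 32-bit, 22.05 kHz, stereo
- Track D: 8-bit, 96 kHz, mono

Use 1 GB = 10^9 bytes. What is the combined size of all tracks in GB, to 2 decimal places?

2.03 GB

70 minutes = 4,200 s.
Track A: 28,000 × 4,200 × 3 × 1 = 352,800,000 bytes.
Track B: 8,000 × 4,200 × 4 × 4 = 537,600,000 bytes.
Track C: 22,050 × 4,200 × 4 × 2 = 740,880,000 bytes.
Track D: 96,000 × 4,200 × 1 × 1 = 403,200,000 bytes.
Total = 2,034,480,000 bytes = 2.03 GB.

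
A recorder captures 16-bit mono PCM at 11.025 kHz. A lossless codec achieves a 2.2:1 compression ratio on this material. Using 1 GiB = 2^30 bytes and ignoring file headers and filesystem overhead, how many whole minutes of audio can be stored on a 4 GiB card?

7,142 minutes

Uncompressed byte rate = 11,025 × 2 × 1 = 22,050 bytes/s.
After 2.2:1 compression, effective rate ≈ 10022.73 bytes/s.
Capacity = 4 × 1,073,741,824 = 4,294,967,296 bytes.
4,294,967,296 / effective rate ≈ 428522.81 s → 7,142 minutes.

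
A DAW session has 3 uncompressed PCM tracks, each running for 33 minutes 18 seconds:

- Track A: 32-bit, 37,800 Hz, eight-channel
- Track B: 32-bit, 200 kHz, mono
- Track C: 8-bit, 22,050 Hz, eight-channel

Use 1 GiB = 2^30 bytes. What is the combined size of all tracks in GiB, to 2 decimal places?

4.07 GiB

33 minutes 18 seconds = 1,998 s.
Track A: 37,800 × 1,998 × 4 × 8 = 2,416,780,800 bytes.
Track B: 200,000 × 1,998 × 4 × 1 = 1,598,400,000 bytes.
Track C: 22,050 × 1,998 × 1 × 8 = 352,447,200 bytes.
Total = 4,367,628,000 bytes = 4.07 GiB.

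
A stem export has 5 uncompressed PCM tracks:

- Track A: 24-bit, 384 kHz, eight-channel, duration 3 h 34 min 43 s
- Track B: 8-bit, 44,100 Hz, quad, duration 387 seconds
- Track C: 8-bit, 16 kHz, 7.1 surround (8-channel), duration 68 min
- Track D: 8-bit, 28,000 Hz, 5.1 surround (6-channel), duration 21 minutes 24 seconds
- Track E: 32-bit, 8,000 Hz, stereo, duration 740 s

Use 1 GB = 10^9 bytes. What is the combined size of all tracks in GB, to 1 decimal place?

Track A: 3 h 34 min 43 s = 12,883 s; 384,000 × 12,883 × 3 × 8 = 118,729,728,000 bytes.
Track B: 44,100 × 387 × 1 × 4 = 68,266,800 bytes.
Track C: 68 min = 4,080 s; 16,000 × 4,080 × 1 × 8 = 522,240,000 bytes.
Track D: 21 minutes 24 seconds = 1,284 s; 28,000 × 1,284 × 1 × 6 = 215,712,000 bytes.
Track E: 8,000 × 740 × 4 × 2 = 47,360,000 bytes.
Total = 119,583,306,800 bytes = 119.6 GB.

119.6 GB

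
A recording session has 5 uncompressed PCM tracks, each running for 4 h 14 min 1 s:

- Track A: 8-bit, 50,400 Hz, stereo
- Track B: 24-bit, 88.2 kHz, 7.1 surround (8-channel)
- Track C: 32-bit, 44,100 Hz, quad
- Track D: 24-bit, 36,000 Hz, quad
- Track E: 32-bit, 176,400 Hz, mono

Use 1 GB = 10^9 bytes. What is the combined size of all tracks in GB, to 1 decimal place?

61.9 GB

4 h 14 min 1 s = 15,241 s.
Track A: 50,400 × 15,241 × 1 × 2 = 1,536,292,800 bytes.
Track B: 88,200 × 15,241 × 3 × 8 = 32,262,148,800 bytes.
Track C: 44,100 × 15,241 × 4 × 4 = 10,754,049,600 bytes.
Track D: 36,000 × 15,241 × 3 × 4 = 6,584,112,000 bytes.
Track E: 176,400 × 15,241 × 4 × 1 = 10,754,049,600 bytes.
Total = 61,890,652,800 bytes = 61.9 GB.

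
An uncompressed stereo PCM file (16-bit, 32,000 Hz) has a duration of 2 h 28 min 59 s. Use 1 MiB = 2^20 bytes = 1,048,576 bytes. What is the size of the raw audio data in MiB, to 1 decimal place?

Duration = 2 h 28 min 59 s = 8,939 s.
Bytes = 32,000 samples/s × 8,939 s × 2 bytes/sample × 2 ch = 1,144,192,000 bytes.
1,144,192,000 / 1,048,576 = 1091.2 MiB.

1091.2 MiB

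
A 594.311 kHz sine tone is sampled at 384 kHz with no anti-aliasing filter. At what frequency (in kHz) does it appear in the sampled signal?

Nyquist = 384,000/2 = 192,000 Hz; 594,311 Hz exceeds it.
Alias = |594,311 − 2×384,000| = |594,311 − 768,000| = 173,689 Hz = 173.689 kHz.

173.689 kHz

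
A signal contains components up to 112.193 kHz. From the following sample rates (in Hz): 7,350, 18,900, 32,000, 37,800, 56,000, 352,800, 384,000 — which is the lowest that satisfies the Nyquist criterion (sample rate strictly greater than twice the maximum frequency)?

352,800 Hz

Need sample rate > 2 × 112,193 = 224,386 Hz.
Lowest listed rate above 224,386 Hz is 352,800 Hz.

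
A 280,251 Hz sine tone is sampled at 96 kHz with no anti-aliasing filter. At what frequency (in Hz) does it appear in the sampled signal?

Nyquist = 96,000/2 = 48,000 Hz; 280,251 Hz exceeds it.
Alias = |280,251 − 3×96,000| = |280,251 − 288,000| = 7,749 Hz.

7,749 Hz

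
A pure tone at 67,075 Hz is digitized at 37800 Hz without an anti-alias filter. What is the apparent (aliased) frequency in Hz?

8,525 Hz

Nyquist = 37,800/2 = 18,900 Hz; 67,075 Hz exceeds it.
Alias = |67,075 − 2×37,800| = |67,075 − 75,600| = 8,525 Hz.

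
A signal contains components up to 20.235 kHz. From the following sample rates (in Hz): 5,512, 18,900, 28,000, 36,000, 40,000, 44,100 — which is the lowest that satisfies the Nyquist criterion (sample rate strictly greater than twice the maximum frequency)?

Need sample rate > 2 × 20,235 = 40,470 Hz.
Lowest listed rate above 40,470 Hz is 44,100 Hz.

44,100 Hz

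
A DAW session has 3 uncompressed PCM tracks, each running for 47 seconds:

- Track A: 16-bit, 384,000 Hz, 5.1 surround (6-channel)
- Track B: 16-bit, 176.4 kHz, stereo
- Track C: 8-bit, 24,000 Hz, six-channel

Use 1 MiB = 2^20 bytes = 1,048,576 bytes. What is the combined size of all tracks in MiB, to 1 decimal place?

244.6 MiB

Track A: 384,000 × 47 × 2 × 6 = 216,576,000 bytes.
Track B: 176,400 × 47 × 2 × 2 = 33,163,200 bytes.
Track C: 24,000 × 47 × 1 × 6 = 6,768,000 bytes.
Total = 256,507,200 bytes = 244.6 MiB.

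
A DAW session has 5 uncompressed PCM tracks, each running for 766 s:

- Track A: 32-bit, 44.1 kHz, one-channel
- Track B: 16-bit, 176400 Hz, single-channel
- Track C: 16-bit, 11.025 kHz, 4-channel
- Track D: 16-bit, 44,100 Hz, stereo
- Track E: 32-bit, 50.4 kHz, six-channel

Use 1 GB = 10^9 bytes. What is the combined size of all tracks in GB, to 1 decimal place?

1.5 GB

Track A: 44,100 × 766 × 4 × 1 = 135,122,400 bytes.
Track B: 176,400 × 766 × 2 × 1 = 270,244,800 bytes.
Track C: 11,025 × 766 × 2 × 4 = 67,561,200 bytes.
Track D: 44,100 × 766 × 2 × 2 = 135,122,400 bytes.
Track E: 50,400 × 766 × 4 × 6 = 926,553,600 bytes.
Total = 1,534,604,400 bytes = 1.5 GB.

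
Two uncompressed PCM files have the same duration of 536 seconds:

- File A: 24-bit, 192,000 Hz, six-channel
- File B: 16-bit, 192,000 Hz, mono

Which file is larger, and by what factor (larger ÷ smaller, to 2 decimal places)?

File A, by a factor of 9.00

File A: 192,000 × 3 × 6 = 3,456,000 bytes/s.
File B: 192,000 × 2 × 1 = 384,000 bytes/s.
File A is larger; ratio = 1,852,416,000 / 205,824,000 = 9.00.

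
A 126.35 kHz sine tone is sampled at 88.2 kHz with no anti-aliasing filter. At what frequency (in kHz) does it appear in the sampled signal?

38.15 kHz

Nyquist = 88,200/2 = 44,100 Hz; 126,350 Hz exceeds it.
Alias = |126,350 − 1×88,200| = |126,350 − 88,200| = 38,150 Hz = 38.15 kHz.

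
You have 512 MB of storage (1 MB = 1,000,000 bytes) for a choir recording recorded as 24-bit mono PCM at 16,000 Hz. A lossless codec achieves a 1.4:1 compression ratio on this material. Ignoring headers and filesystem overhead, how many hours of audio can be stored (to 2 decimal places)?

4.15 hours

Uncompressed byte rate = 16,000 × 3 × 1 = 48,000 bytes/s.
After 1.4:1 compression, effective rate ≈ 34285.71 bytes/s.
Capacity = 512 × 1,000,000 = 512,000,000 bytes.
512,000,000 / effective rate ≈ 14933.33 s → 4.15 hours.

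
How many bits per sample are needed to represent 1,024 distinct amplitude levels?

log2(1,024) = 10.

10 bits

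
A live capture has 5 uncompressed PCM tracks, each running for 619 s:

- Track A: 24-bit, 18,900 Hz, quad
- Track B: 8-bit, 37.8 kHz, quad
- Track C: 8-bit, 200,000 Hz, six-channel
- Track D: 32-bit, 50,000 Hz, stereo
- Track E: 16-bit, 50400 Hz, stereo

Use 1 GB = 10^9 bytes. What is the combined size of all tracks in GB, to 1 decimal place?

Track A: 18,900 × 619 × 3 × 4 = 140,389,200 bytes.
Track B: 37,800 × 619 × 1 × 4 = 93,592,800 bytes.
Track C: 200,000 × 619 × 1 × 6 = 742,800,000 bytes.
Track D: 50,000 × 619 × 4 × 2 = 247,600,000 bytes.
Track E: 50,400 × 619 × 2 × 2 = 124,790,400 bytes.
Total = 1,349,172,400 bytes = 1.3 GB.

1.3 GB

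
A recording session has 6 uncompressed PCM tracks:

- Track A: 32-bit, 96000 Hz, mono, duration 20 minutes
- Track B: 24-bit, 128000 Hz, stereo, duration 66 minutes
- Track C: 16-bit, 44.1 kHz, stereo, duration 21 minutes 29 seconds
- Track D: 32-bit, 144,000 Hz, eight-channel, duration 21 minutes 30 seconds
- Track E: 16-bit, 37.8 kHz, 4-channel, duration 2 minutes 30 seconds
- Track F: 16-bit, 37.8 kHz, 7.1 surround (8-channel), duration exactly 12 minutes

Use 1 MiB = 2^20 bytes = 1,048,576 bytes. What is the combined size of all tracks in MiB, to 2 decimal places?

9684.18 MiB

Track A: 20 minutes = 1,200 s; 96,000 × 1,200 × 4 × 1 = 460,800,000 bytes.
Track B: 66 minutes = 3,960 s; 128,000 × 3,960 × 3 × 2 = 3,041,280,000 bytes.
Track C: 21 minutes 29 seconds = 1,289 s; 44,100 × 1,289 × 2 × 2 = 227,379,600 bytes.
Track D: 21 minutes 30 seconds = 1,290 s; 144,000 × 1,290 × 4 × 8 = 5,944,320,000 bytes.
Track E: 2 minutes 30 seconds = 150 s; 37,800 × 150 × 2 × 4 = 45,360,000 bytes.
Track F: exactly 12 minutes = 720 s; 37,800 × 720 × 2 × 8 = 435,456,000 bytes.
Total = 10,154,595,600 bytes = 9684.18 MiB.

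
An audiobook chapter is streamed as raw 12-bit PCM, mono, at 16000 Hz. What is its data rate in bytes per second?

Bit rate = 16,000 × 12 × 1 = 192,000 bits/s.
192,000 / 8 = 24,000 bytes/s.

24,000 bytes/s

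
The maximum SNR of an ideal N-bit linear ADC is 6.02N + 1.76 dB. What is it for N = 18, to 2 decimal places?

6.02 × 18 + 1.76 = 110.12 dB.

110.12 dB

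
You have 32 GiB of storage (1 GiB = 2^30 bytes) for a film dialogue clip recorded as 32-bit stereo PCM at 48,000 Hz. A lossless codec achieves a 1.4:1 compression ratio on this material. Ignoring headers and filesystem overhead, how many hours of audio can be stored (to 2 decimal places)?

34.80 hours

Uncompressed byte rate = 48,000 × 4 × 2 = 384,000 bytes/s.
After 1.4:1 compression, effective rate ≈ 274285.71 bytes/s.
Capacity = 32 × 1,073,741,824 = 34,359,738,368 bytes.
34,359,738,368 / effective rate ≈ 125269.88 s → 34.80 hours.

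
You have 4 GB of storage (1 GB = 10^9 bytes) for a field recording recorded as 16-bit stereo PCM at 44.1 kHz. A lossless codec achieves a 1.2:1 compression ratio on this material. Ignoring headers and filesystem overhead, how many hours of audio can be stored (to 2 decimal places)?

7.56 hours

Uncompressed byte rate = 44,100 × 2 × 2 = 176,400 bytes/s.
After 1.2:1 compression, effective rate ≈ 147000 bytes/s.
Capacity = 4 × 1,000,000,000 = 4,000,000,000 bytes.
4,000,000,000 / effective rate ≈ 27210.88 s → 7.56 hours.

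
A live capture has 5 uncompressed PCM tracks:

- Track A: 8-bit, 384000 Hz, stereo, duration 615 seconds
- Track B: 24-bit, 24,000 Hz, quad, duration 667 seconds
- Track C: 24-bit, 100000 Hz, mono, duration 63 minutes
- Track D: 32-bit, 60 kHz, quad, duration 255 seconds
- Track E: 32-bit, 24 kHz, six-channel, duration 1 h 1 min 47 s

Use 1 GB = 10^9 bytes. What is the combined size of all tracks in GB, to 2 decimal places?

Track A: 384,000 × 615 × 1 × 2 = 472,320,000 bytes.
Track B: 24,000 × 667 × 3 × 4 = 192,096,000 bytes.
Track C: 63 minutes = 3,780 s; 100,000 × 3,780 × 3 × 1 = 1,134,000,000 bytes.
Track D: 60,000 × 255 × 4 × 4 = 244,800,000 bytes.
Track E: 1 h 1 min 47 s = 3,707 s; 24,000 × 3,707 × 4 × 6 = 2,135,232,000 bytes.
Total = 4,178,448,000 bytes = 4.18 GB.

4.18 GB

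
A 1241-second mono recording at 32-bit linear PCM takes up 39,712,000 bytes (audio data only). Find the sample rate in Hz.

8,000 Hz

Bytes = sample_rate × seconds × bytes_per_sample × channels.
sample_rate = 39,712,000 / (1,241 × 4 × 1) = 39,712,000 / 4,964 = 8,000 Hz.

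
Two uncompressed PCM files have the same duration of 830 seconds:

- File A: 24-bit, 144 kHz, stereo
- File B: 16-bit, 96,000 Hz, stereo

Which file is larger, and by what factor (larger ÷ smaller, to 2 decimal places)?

File A, by a factor of 2.25

File A: 144,000 × 3 × 2 = 864,000 bytes/s.
File B: 96,000 × 2 × 2 = 384,000 bytes/s.
File A is larger; ratio = 717,120,000 / 318,720,000 = 2.25.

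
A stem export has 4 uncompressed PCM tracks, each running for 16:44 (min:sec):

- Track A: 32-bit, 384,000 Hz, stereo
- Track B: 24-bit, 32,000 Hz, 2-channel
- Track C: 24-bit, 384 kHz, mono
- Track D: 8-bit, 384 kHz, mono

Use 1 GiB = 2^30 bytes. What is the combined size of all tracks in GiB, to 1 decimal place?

4.5 GiB

16:44 (min:sec) = 1,004 s.
Track A: 384,000 × 1,004 × 4 × 2 = 3,084,288,000 bytes.
Track B: 32,000 × 1,004 × 3 × 2 = 192,768,000 bytes.
Track C: 384,000 × 1,004 × 3 × 1 = 1,156,608,000 bytes.
Track D: 384,000 × 1,004 × 1 × 1 = 385,536,000 bytes.
Total = 4,819,200,000 bytes = 4.5 GiB.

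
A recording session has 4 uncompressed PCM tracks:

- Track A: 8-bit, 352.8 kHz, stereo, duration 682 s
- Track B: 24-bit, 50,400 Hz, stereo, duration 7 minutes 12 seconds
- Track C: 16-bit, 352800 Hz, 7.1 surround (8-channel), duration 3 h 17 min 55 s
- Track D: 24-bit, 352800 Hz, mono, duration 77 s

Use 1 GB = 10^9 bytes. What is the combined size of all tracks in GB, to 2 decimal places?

Track A: 352,800 × 682 × 1 × 2 = 481,219,200 bytes.
Track B: 7 minutes 12 seconds = 432 s; 50,400 × 432 × 3 × 2 = 130,636,800 bytes.
Track C: 3 h 17 min 55 s = 11,875 s; 352,800 × 11,875 × 2 × 8 = 67,032,000,000 bytes.
Track D: 352,800 × 77 × 3 × 1 = 81,496,800 bytes.
Total = 67,725,352,800 bytes = 67.73 GB.

67.73 GB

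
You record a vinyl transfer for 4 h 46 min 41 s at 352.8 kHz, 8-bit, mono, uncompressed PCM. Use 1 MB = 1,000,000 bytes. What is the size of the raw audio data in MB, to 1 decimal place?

6068.5 MB

Duration = 4 h 46 min 41 s = 17,201 s.
Bytes = 352,800 samples/s × 17,201 s × 1 bytes/sample × 1 ch = 6,068,512,800 bytes.
6,068,512,800 / 1,000,000 = 6068.5 MB.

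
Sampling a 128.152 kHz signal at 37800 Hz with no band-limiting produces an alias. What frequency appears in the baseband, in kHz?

Nyquist = 37,800/2 = 18,900 Hz; 128,152 Hz exceeds it.
Alias = |128,152 − 3×37,800| = |128,152 − 113,400| = 14,752 Hz = 14.752 kHz.

14.752 kHz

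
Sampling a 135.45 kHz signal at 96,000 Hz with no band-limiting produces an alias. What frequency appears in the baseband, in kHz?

39.45 kHz

Nyquist = 96,000/2 = 48,000 Hz; 135,450 Hz exceeds it.
Alias = |135,450 − 1×96,000| = |135,450 − 96,000| = 39,450 Hz = 39.45 kHz.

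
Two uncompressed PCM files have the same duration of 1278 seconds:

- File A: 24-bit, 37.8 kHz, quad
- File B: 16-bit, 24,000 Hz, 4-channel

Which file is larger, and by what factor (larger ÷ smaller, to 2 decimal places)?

File A: 37,800 × 3 × 4 = 453,600 bytes/s.
File B: 24,000 × 2 × 4 = 192,000 bytes/s.
File A is larger; ratio = 579,700,800 / 245,376,000 = 2.36.

File A, by a factor of 2.36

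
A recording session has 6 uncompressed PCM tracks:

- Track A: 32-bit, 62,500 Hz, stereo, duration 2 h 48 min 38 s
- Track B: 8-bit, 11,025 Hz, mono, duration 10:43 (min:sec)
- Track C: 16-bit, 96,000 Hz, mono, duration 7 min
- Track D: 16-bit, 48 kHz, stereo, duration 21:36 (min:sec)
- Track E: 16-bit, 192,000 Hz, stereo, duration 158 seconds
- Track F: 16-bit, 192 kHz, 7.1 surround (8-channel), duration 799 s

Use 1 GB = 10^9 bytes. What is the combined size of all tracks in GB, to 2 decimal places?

Track A: 2 h 48 min 38 s = 10,118 s; 62,500 × 10,118 × 4 × 2 = 5,059,000,000 bytes.
Track B: 10:43 (min:sec) = 643 s; 11,025 × 643 × 1 × 1 = 7,089,075 bytes.
Track C: 7 min = 420 s; 96,000 × 420 × 2 × 1 = 80,640,000 bytes.
Track D: 21:36 (min:sec) = 1,296 s; 48,000 × 1,296 × 2 × 2 = 248,832,000 bytes.
Track E: 192,000 × 158 × 2 × 2 = 121,344,000 bytes.
Track F: 192,000 × 799 × 2 × 8 = 2,454,528,000 bytes.
Total = 7,971,433,075 bytes = 7.97 GB.

7.97 GB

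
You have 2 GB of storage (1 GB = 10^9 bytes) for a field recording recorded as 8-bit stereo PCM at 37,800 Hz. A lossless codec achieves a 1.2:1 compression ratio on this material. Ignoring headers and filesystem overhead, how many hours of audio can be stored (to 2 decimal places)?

Uncompressed byte rate = 37,800 × 1 × 2 = 75,600 bytes/s.
After 1.2:1 compression, effective rate ≈ 63000 bytes/s.
Capacity = 2 × 1,000,000,000 = 2,000,000,000 bytes.
2,000,000,000 / effective rate ≈ 31746.03 s → 8.82 hours.

8.82 hours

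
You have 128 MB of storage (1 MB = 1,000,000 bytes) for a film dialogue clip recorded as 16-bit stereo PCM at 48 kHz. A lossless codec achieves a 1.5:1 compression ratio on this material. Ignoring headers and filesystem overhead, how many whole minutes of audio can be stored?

Uncompressed byte rate = 48,000 × 2 × 2 = 192,000 bytes/s.
After 1.5:1 compression, effective rate ≈ 128000 bytes/s.
Capacity = 128 × 1,000,000 = 128,000,000 bytes.
128,000,000 / effective rate ≈ 1000 s → 16 minutes.

16 minutes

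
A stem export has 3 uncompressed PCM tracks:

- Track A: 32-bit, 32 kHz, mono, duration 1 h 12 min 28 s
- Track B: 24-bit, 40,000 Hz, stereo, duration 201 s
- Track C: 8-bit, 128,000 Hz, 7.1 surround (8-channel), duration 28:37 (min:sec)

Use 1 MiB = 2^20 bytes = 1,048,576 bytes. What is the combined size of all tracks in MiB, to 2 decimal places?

Track A: 1 h 12 min 28 s = 4,348 s; 32,000 × 4,348 × 4 × 1 = 556,544,000 bytes.
Track B: 40,000 × 201 × 3 × 2 = 48,240,000 bytes.
Track C: 28:37 (min:sec) = 1,717 s; 128,000 × 1,717 × 1 × 8 = 1,758,208,000 bytes.
Total = 2,362,992,000 bytes = 2253.52 MiB.

2253.52 MiB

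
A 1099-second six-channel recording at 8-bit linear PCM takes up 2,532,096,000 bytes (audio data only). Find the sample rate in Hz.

384,000 Hz

Bytes = sample_rate × seconds × bytes_per_sample × channels.
sample_rate = 2,532,096,000 / (1,099 × 1 × 6) = 2,532,096,000 / 6,594 = 384,000 Hz.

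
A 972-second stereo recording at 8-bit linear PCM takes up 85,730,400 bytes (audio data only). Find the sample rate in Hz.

44,100 Hz

Bytes = sample_rate × seconds × bytes_per_sample × channels.
sample_rate = 85,730,400 / (972 × 1 × 2) = 85,730,400 / 1,944 = 44,100 Hz.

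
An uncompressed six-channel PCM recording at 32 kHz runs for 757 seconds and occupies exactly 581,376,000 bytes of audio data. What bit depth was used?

32 bits

Bytes per sample = 581,376,000 / (32,000 × 757 × 6) = 581,376,000 / 145,344,000 = 4.
Bit depth = 4 × 8 = 32 bits.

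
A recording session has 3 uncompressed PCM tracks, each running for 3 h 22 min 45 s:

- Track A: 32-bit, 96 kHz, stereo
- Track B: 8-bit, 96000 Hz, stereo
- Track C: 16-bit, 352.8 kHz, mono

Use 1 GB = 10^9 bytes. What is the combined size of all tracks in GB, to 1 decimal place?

20.3 GB

3 h 22 min 45 s = 12,165 s.
Track A: 96,000 × 12,165 × 4 × 2 = 9,342,720,000 bytes.
Track B: 96,000 × 12,165 × 1 × 2 = 2,335,680,000 bytes.
Track C: 352,800 × 12,165 × 2 × 1 = 8,583,624,000 bytes.
Total = 20,262,024,000 bytes = 20.3 GB.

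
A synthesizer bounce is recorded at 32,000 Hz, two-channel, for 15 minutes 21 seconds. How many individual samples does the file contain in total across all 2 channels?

15 minutes 21 seconds = 921 s.
32,000 × 921 s × 2 ch = 58,944,000 samples.

58,944,000 samples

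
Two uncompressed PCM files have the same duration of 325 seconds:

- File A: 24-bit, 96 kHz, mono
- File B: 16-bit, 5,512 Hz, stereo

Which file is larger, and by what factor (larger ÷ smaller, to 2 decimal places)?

File A, by a factor of 13.06

File A: 96,000 × 3 × 1 = 288,000 bytes/s.
File B: 5,512 × 2 × 2 = 22,048 bytes/s.
File A is larger; ratio = 93,600,000 / 7,165,600 = 13.06.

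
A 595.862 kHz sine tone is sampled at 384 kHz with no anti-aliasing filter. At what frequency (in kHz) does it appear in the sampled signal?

Nyquist = 384,000/2 = 192,000 Hz; 595,862 Hz exceeds it.
Alias = |595,862 − 2×384,000| = |595,862 − 768,000| = 172,138 Hz = 172.138 kHz.

172.138 kHz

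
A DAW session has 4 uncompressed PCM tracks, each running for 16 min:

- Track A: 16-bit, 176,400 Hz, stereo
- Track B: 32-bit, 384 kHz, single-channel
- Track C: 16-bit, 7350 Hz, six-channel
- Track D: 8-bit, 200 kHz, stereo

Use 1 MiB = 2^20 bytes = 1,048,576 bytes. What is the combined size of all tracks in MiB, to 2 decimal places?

2499.21 MiB

16 min = 960 s.
Track A: 176,400 × 960 × 2 × 2 = 677,376,000 bytes.
Track B: 384,000 × 960 × 4 × 1 = 1,474,560,000 bytes.
Track C: 7,350 × 960 × 2 × 6 = 84,672,000 bytes.
Track D: 200,000 × 960 × 1 × 2 = 384,000,000 bytes.
Total = 2,620,608,000 bytes = 2499.21 MiB.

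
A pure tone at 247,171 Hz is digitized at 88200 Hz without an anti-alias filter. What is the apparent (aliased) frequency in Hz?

Nyquist = 88,200/2 = 44,100 Hz; 247,171 Hz exceeds it.
Alias = |247,171 − 3×88,200| = |247,171 − 264,600| = 17,429 Hz.

17,429 Hz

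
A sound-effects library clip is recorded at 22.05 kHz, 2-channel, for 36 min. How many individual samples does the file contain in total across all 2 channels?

36 min = 2,160 s.
22,050 × 2,160 s × 2 ch = 95,256,000 samples.

95,256,000 samples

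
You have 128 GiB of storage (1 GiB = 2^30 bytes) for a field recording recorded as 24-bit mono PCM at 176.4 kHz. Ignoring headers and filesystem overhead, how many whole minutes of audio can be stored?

4,328 minutes

Uncompressed byte rate = 176,400 × 3 × 1 = 529,200 bytes/s.
Capacity = 128 × 1,073,741,824 = 137,438,953,472 bytes.
137,438,953,472 / 529,200 ≈ 259710.8 s → 4,328 minutes.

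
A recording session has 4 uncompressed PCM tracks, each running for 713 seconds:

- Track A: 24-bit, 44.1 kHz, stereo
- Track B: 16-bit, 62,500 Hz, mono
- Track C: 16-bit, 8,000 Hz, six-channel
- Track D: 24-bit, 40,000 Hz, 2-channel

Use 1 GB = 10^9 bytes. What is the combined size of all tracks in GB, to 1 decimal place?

Track A: 44,100 × 713 × 3 × 2 = 188,659,800 bytes.
Track B: 62,500 × 713 × 2 × 1 = 89,125,000 bytes.
Track C: 8,000 × 713 × 2 × 6 = 68,448,000 bytes.
Track D: 40,000 × 713 × 3 × 2 = 171,120,000 bytes.
Total = 517,352,800 bytes = 0.5 GB.

0.5 GB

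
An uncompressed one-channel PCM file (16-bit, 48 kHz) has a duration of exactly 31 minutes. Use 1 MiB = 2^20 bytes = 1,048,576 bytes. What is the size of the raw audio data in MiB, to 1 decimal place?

Duration = exactly 31 minutes = 1,860 s.
Bytes = 48,000 samples/s × 1,860 s × 2 bytes/sample × 1 ch = 178,560,000 bytes.
178,560,000 / 1,048,576 = 170.3 MiB.

170.3 MiB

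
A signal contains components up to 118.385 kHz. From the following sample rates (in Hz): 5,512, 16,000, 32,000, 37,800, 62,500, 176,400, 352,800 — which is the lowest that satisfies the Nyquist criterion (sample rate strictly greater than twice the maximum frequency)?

Need sample rate > 2 × 118,385 = 236,770 Hz.
Lowest listed rate above 236,770 Hz is 352,800 Hz.

352,800 Hz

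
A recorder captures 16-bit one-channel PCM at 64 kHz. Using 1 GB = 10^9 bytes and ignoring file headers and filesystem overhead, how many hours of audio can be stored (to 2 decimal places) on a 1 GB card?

2.17 hours

Uncompressed byte rate = 64,000 × 2 × 1 = 128,000 bytes/s.
Capacity = 1 × 1,000,000,000 = 1,000,000,000 bytes.
1,000,000,000 / 128,000 ≈ 7812.5 s → 2.17 hours.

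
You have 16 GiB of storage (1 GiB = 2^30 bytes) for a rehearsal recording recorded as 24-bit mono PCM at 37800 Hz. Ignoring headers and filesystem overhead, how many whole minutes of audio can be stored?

Uncompressed byte rate = 37,800 × 3 × 1 = 113,400 bytes/s.
Capacity = 16 × 1,073,741,824 = 17,179,869,184 bytes.
17,179,869,184 / 113,400 ≈ 151497.96 s → 2,524 minutes.

2,524 minutes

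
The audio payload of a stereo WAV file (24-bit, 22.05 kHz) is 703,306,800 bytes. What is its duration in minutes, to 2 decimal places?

Byte rate = 22,050 × 3 × 2 = 132,300 bytes/s.
Duration = 703,306,800 / 132,300 = 5,316 s.
5,316 s / 60 = 88.60 minutes.

88.60 minutes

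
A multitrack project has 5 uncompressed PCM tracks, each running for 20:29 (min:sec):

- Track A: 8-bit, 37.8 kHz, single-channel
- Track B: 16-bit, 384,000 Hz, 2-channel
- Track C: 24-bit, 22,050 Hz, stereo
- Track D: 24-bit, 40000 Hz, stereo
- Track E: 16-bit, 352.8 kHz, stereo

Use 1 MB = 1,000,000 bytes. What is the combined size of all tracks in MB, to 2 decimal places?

20:29 (min:sec) = 1,229 s.
Track A: 37,800 × 1,229 × 1 × 1 = 46,456,200 bytes.
Track B: 384,000 × 1,229 × 2 × 2 = 1,887,744,000 bytes.
Track C: 22,050 × 1,229 × 3 × 2 = 162,596,700 bytes.
Track D: 40,000 × 1,229 × 3 × 2 = 294,960,000 bytes.
Track E: 352,800 × 1,229 × 2 × 2 = 1,734,364,800 bytes.
Total = 4,126,121,700 bytes = 4126.12 MB.

4126.12 MB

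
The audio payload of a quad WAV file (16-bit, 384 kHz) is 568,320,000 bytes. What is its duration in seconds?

Byte rate = 384,000 × 2 × 4 = 3,072,000 bytes/s.
Duration = 568,320,000 / 3,072,000 = 185 s.

185 seconds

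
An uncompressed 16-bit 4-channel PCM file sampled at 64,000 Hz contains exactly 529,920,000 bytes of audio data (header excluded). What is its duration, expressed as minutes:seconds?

17:15

Byte rate = 64,000 × 2 × 4 = 512,000 bytes/s.
Duration = 529,920,000 / 512,000 = 1,035 s.
1,035 s = 17:15.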